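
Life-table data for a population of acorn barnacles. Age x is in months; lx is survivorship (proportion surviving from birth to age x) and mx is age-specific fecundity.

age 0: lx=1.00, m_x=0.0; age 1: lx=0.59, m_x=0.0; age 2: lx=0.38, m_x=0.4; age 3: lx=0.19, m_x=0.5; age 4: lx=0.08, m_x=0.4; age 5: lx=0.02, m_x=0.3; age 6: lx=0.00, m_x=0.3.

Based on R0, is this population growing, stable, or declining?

R0 = Σ lx·mx = 0 + 0 + 0.152 + 0.095 + 0.032 + 0.006 + 0 = 0.285
R0 < 1, so the population is declining.

declining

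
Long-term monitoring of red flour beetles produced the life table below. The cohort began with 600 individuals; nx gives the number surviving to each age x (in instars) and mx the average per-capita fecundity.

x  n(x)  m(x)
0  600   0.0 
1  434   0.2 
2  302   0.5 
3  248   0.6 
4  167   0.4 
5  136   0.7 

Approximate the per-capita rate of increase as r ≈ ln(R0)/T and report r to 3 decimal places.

lx = nx/n0 = nx/600: 1, 0.72333…, 0.50333…, 0.41333…, 0.27833…, 0.22667…
R0 = Σ lx·mx = 0 + 0.14467… + 0.25167… + 0.248… + 0.11133… + 0.15867… = 0.914333…
Σ x·lx·mx = 2.630667…; T = 2.630667…/0.914333… = 2.87714…
r ≈ ln(R0)/T = ln(0.914333…)/2.87714… = -0.03113… → -0.031

-0.031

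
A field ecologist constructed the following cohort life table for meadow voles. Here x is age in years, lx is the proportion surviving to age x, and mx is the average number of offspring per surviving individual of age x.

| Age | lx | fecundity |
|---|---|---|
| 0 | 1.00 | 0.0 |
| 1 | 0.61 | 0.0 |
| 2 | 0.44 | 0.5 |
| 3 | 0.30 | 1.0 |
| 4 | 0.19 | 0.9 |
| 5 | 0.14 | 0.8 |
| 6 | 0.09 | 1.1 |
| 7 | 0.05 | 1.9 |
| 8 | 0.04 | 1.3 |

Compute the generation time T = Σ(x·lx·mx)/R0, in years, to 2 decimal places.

lx·mx: 0, 0, 0.22, 0.3, 0.171, 0.112, 0.099, 0.095, 0.052 → R0 = 1.049
x·lx·mx: 0, 0, 0.44, 0.9, 0.684, 0.56, 0.594, 0.665, 0.416 → Σ = 4.259
T = 4.259 / 1.049 = 4.060057… → 4.06

4.06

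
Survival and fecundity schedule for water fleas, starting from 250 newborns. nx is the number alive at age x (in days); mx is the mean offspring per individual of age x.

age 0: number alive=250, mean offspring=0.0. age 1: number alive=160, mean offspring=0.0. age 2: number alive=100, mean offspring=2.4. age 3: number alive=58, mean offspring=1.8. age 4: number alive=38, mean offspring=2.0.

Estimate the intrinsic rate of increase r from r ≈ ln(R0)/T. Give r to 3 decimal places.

lx = nx/n0 = nx/250: 1, 0.64, 0.4, 0.232, 0.152
R0 = Σ lx·mx = 0 + 0 + 0.96 + 0.4176 + 0.304 = 1.6816
Σ x·lx·mx = 4.3888; T = 4.3888/1.6816 = 2.6099…
r ≈ ln(R0)/T = ln(1.6816)/2.6099… = 0.19914… → 0.199

0.199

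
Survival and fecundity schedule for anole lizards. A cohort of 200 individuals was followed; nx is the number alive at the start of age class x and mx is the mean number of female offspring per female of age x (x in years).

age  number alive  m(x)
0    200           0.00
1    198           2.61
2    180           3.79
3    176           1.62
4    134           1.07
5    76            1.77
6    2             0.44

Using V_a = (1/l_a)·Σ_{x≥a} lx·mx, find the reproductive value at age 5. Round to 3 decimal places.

1.782

lx = nx/n0 = nx/200: 1, 0.99, 0.9, 0.88, 0.67, 0.38, 0.01
lx·mx for x ≥ 5: 0.6726, 0.0044 → sum = 0.677
V_5 = 0.677 / l_5 = 0.677 / 0.38 = 1.781579… → 1.782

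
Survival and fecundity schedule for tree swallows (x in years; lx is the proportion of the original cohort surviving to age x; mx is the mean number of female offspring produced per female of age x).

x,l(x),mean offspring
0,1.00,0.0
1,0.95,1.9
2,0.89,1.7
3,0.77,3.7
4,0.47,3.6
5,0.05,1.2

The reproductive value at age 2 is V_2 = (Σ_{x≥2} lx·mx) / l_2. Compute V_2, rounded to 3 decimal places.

lx·mx for x ≥ 2: 1.513, 2.849, 1.692, 0.06 → sum = 6.114
V_2 = 6.114 / l_2 = 6.114 / 0.89 = 6.869663… → 6.870

6.870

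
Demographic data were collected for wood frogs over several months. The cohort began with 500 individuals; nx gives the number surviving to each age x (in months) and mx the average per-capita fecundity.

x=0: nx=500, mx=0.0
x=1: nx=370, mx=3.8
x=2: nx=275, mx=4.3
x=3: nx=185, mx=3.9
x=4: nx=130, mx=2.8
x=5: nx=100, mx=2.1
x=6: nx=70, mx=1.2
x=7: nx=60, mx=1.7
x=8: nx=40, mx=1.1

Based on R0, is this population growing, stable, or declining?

lx = nx/n0 = nx/500: 1, 0.74, 0.55, 0.37, 0.26, 0.2, 0.14, 0.12, 0.08
R0 = Σ lx·mx = 0 + 2.812 + 2.365 + 1.443 + 0.728 + 0.42 + 0.168 + 0.204 + 0.088 = 8.228
R0 > 1, so the population is growing.

growing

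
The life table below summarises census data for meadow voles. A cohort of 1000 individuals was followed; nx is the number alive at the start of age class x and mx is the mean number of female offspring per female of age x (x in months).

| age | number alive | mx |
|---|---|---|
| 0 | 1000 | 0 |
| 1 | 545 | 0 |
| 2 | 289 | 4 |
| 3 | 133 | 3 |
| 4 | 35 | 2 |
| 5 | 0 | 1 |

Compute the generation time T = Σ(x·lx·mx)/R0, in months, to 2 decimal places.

2.33

lx = nx/n0 = nx/1000: 1, 0.545, 0.289, 0.133, 0.035, 0
lx·mx: 0, 0, 1.156, 0.399, 0.07, 0 → R0 = 1.625
x·lx·mx: 0, 0, 2.312, 1.197, 0.28, 0 → Σ = 3.789
T = 3.789 / 1.625 = 2.331692… → 2.33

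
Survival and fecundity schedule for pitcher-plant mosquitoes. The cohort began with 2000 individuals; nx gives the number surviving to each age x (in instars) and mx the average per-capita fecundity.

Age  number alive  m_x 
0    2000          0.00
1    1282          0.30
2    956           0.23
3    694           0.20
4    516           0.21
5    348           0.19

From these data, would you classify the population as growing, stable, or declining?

declining

lx = nx/n0 = nx/2000: 1, 0.641, 0.478, 0.347, 0.258, 0.174
R0 = Σ lx·mx = 0 + 0.1923 + 0.10994 + 0.0694 + 0.05418 + 0.03306 = 0.45888
R0 < 1, so the population is declining.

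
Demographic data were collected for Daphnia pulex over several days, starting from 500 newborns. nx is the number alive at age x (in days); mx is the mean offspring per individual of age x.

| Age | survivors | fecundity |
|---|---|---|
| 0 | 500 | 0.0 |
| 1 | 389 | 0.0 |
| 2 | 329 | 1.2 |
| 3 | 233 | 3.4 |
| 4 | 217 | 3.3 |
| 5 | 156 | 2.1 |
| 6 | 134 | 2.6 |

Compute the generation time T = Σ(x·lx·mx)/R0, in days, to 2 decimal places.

3.78

lx = nx/n0 = nx/500: 1, 0.778, 0.658, 0.466, 0.434, 0.312, 0.268
lx·mx: 0, 0, 0.7896, 1.5844, 1.4322, 0.6552, 0.6968 → R0 = 5.1582
x·lx·mx: 0, 0, 1.5792, 4.7532, 5.7288, 3.276, 4.1808 → Σ = 19.518
T = 19.518 / 5.1582 = 3.783878… → 3.78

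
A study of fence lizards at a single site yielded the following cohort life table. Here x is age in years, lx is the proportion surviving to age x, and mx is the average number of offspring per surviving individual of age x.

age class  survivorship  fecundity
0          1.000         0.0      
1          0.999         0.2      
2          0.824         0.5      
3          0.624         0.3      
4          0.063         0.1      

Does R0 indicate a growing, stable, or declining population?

declining

R0 = Σ lx·mx = 0 + 0.1998 + 0.412 + 0.1872 + 0.0063 = 0.8053
R0 < 1, so the population is declining.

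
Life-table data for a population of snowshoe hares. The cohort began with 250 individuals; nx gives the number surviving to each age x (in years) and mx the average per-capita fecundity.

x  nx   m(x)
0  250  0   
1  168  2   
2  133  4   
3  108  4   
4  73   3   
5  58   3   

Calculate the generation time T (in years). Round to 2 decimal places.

lx = nx/n0 = nx/250: 1, 0.672, 0.532, 0.432, 0.292, 0.232
lx·mx: 0, 1.344, 2.128, 1.728, 0.876, 0.696 → R0 = 6.772
x·lx·mx: 0, 1.344, 4.256, 5.184, 3.504, 3.48 → Σ = 17.768
T = 17.768 / 6.772 = 2.623745… → 2.62

2.62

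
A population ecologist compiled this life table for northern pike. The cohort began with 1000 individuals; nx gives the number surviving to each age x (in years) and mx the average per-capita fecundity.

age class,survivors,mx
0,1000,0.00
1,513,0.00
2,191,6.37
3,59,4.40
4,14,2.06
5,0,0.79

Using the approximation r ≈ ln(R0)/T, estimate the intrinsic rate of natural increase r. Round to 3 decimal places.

0.185

lx = nx/n0 = nx/1000: 1, 0.513, 0.191, 0.059, 0.014, 0
R0 = Σ lx·mx = 0 + 0 + 1.21667 + 0.2596 + 0.02884 + 0 = 1.50511
Σ x·lx·mx = 3.3275; T = 3.3275/1.50511 = 2.2108…
r ≈ ln(R0)/T = ln(1.50511)/2.2108… = 0.18494… → 0.185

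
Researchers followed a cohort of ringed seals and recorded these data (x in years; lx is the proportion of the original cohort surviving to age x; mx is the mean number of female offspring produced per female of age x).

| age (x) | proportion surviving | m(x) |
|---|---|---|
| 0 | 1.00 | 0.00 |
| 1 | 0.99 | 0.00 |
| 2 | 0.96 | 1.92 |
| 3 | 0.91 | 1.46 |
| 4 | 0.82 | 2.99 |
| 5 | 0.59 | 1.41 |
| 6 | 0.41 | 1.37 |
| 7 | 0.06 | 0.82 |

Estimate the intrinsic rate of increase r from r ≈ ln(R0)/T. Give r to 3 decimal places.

R0 = Σ lx·mx = 0 + 0 + 1.8432 + 1.3286 + 2.4518 + 0.8319 + 0.5617 + 0.0492 = 7.0664
Σ x·lx·mx = 25.3535; T = 25.3535/7.0664 = 3.58789…
r ≈ ln(R0)/T = ln(7.0664)/3.58789… = 0.54499… → 0.545

0.545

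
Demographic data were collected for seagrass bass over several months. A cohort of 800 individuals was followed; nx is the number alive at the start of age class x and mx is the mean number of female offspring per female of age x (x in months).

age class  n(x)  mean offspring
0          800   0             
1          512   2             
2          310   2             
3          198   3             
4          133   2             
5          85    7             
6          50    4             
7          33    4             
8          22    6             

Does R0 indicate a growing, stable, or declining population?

growing

lx = nx/n0 = nx/800: 1, 0.64, 0.3875, 0.2475, 0.16625, 0.10625, 0.0625, 0.04125, 0.0275
R0 = Σ lx·mx = 0 + 1.28 + 0.775 + 0.7425 + 0.3325 + 0.74375 + 0.25 + 0.165 + 0.165 = 4.45375
R0 > 1, so the population is growing.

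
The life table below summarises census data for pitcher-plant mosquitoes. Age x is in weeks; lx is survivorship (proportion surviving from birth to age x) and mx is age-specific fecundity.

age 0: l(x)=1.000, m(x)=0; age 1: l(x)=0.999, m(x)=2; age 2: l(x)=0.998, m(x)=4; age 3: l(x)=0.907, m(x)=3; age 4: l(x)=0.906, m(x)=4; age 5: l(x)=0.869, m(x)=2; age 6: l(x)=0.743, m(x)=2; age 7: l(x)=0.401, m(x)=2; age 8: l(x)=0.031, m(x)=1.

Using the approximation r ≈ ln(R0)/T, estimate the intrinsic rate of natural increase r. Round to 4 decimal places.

0.8171

R0 = Σ lx·mx = 0 + 1.998 + 3.992 + 2.721 + 3.624 + 1.738 + 1.486 + 0.802 + 0.031 = 16.392
Σ x·lx·mx = 56.109; T = 56.109/16.392 = 3.42295…
r ≈ ln(R0)/T = ln(16.392)/3.42295… = 0.817071… → 0.8171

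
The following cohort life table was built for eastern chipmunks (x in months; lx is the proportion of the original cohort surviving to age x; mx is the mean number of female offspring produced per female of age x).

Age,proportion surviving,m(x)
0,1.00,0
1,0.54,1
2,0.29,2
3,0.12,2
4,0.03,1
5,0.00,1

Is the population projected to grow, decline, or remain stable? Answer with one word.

growing

R0 = Σ lx·mx = 0 + 0.54 + 0.58 + 0.24 + 0.03 + 0 = 1.39
R0 > 1, so the population is growing.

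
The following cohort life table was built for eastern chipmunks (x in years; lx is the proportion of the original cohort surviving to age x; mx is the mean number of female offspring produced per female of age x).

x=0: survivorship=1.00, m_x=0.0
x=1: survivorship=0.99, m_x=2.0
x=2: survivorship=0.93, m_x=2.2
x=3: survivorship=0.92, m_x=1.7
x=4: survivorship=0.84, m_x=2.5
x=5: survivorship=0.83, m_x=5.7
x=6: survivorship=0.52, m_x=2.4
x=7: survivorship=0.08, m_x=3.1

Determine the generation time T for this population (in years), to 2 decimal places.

lx·mx: 0, 1.98, 2.046, 1.564, 2.1, 4.731, 1.248, 0.248 → R0 = 13.917
x·lx·mx: 0, 1.98, 4.092, 4.692, 8.4, 23.655, 7.488, 1.736 → Σ = 52.043
T = 52.043 / 13.917 = 3.739527… → 3.74

3.74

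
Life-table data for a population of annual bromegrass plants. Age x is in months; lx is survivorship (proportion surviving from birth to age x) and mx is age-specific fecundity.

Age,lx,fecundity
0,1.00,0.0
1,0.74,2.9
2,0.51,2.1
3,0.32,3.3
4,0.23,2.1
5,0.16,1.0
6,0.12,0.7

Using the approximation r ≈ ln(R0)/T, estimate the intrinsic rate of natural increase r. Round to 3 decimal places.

R0 = Σ lx·mx = 0 + 2.146 + 1.071 + 1.056 + 0.483 + 0.16 + 0.084 = 5
Σ x·lx·mx = 10.692; T = 10.692/5 = 2.1384
r ≈ ln(R0)/T = ln(5)/2.1384 = 0.75264… → 0.753

0.753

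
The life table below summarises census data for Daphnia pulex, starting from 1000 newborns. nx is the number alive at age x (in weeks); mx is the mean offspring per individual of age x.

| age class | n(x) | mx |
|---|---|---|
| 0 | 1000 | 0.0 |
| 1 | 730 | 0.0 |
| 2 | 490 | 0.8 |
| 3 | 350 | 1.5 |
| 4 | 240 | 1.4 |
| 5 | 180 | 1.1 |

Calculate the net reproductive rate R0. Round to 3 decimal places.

lx = nx/n0 = nx/1000: 1, 0.73, 0.49, 0.35, 0.24, 0.18
lx·mx by age: 0, 0, 0.392, 0.525, 0.336, 0.198
R0 = Σ lx·mx = 1.451 → 1.451

1.451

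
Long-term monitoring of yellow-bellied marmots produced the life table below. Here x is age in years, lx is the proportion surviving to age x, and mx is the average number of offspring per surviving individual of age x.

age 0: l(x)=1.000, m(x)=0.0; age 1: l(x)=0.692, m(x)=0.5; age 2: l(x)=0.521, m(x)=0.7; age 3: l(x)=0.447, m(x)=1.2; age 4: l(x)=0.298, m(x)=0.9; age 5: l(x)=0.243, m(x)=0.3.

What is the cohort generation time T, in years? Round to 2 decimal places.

2.60

lx·mx: 0, 0.346, 0.3647, 0.5364, 0.2682, 0.0729 → R0 = 1.5882
x·lx·mx: 0, 0.346, 0.7294, 1.6092, 1.0728, 0.3645 → Σ = 4.1219
T = 4.1219 / 1.5882 = 2.595328… → 2.60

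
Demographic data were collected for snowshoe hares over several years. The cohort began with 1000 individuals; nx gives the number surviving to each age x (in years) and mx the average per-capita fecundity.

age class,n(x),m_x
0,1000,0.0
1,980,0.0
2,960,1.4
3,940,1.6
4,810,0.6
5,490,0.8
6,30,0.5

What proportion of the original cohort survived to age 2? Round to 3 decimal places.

l_2 = n_2/n_0 = 960/1000 = 0.96 → 0.960

0.960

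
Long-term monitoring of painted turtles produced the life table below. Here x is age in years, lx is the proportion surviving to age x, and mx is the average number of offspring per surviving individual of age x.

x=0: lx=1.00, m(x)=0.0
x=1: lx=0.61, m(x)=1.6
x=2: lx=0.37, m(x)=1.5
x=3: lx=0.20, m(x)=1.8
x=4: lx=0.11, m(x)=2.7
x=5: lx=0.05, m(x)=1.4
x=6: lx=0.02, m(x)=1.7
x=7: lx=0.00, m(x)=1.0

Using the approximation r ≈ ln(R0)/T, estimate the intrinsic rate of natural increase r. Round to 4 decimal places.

R0 = Σ lx·mx = 0 + 0.976 + 0.555 + 0.36 + 0.297 + 0.07 + 0.034 + 0 = 2.292
Σ x·lx·mx = 4.908; T = 4.908/2.292 = 2.14136…
r ≈ ln(R0)/T = ln(2.292)/2.14136… = 0.387335… → 0.3873

0.3873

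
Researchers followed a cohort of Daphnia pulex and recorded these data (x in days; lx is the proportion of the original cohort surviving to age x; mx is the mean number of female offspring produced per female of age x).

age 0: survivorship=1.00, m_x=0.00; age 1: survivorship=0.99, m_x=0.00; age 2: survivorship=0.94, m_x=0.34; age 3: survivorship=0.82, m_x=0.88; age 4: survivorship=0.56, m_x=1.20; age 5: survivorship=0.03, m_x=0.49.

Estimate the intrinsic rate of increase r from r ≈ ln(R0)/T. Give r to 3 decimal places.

0.170

R0 = Σ lx·mx = 0 + 0 + 0.3196 + 0.7216 + 0.672 + 0.0147 = 1.7279
Σ x·lx·mx = 5.5655; T = 5.5655/1.7279 = 3.22096…
r ≈ ln(R0)/T = ln(1.7279)/3.22096… = 0.1698… → 0.170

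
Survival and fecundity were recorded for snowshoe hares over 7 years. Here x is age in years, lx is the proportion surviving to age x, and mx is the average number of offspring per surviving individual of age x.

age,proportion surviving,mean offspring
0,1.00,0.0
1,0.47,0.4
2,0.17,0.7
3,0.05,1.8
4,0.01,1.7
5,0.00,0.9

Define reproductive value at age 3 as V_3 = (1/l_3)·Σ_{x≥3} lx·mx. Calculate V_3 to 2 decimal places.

lx·mx for x ≥ 3: 0.09, 0.017, 0 → sum = 0.107
V_3 = 0.107 / l_3 = 0.107 / 0.05 = 2.14 → 2.14

2.14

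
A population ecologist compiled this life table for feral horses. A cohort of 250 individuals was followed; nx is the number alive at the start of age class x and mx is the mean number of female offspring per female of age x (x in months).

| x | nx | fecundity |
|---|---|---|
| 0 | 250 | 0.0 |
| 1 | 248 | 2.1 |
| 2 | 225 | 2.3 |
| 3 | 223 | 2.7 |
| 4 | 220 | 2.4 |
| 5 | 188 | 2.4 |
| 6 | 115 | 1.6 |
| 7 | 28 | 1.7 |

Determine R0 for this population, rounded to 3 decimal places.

lx = nx/n0 = nx/250: 1, 0.992, 0.9, 0.892, 0.88, 0.752, 0.46, 0.112
lx·mx by age: 0, 2.0832, 2.07, 2.4084, 2.112, 1.8048, 0.736, 0.1904
R0 = Σ lx·mx = 11.4048 → 11.405

11.405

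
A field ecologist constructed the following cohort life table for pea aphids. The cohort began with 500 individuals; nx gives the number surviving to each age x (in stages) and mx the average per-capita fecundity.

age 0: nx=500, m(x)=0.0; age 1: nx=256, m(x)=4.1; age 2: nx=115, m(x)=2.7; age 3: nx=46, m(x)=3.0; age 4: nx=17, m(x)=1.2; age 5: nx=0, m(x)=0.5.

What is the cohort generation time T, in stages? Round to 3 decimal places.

1.427

lx = nx/n0 = nx/500: 1, 0.512, 0.23, 0.092, 0.034, 0
lx·mx: 0, 2.0992, 0.621, 0.276, 0.0408, 0 → R0 = 3.037
x·lx·mx: 0, 2.0992, 1.242, 0.828, 0.1632, 0 → Σ = 4.3324
T = 4.3324 / 3.037 = 1.426539… → 1.427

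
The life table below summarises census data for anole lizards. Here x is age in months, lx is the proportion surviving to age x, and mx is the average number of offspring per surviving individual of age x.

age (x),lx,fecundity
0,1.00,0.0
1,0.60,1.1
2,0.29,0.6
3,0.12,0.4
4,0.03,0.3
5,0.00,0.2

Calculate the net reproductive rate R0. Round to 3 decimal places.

0.891

lx·mx by age: 0, 0.66, 0.174, 0.048, 0.009, 0
R0 = Σ lx·mx = 0.891 → 0.891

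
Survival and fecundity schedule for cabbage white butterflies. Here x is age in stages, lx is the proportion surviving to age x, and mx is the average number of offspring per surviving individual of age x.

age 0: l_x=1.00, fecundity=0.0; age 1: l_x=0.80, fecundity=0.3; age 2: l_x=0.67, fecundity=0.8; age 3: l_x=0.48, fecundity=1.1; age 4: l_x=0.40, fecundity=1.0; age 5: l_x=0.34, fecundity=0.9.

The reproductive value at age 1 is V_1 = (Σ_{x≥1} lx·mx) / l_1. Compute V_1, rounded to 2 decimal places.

2.51

lx·mx for x ≥ 1: 0.24, 0.536, 0.528, 0.4, 0.306 → sum = 2.01
V_1 = 2.01 / l_1 = 2.01 / 0.8 = 2.5125 → 2.51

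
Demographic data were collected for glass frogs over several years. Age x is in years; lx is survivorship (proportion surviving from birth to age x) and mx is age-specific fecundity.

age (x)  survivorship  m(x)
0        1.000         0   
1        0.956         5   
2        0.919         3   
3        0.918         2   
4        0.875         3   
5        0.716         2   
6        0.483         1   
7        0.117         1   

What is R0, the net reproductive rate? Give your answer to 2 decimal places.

14.03

lx·mx by age: 0, 4.78, 2.757, 1.836, 2.625, 1.432, 0.483, 0.117
R0 = Σ lx·mx = 14.03 → 14.03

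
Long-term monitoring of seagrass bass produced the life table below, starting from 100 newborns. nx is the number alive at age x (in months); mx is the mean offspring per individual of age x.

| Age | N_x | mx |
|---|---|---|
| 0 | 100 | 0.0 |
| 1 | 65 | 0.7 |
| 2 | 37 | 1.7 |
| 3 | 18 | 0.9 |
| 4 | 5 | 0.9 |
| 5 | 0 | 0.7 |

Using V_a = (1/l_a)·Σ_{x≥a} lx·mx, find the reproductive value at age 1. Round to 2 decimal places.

lx = nx/n0 = nx/100: 1, 0.65, 0.37, 0.18, 0.05, 0
lx·mx for x ≥ 1: 0.455, 0.629, 0.162, 0.045, 0 → sum = 1.291
V_1 = 1.291 / l_1 = 1.291 / 0.65 = 1.986154… → 1.99

1.99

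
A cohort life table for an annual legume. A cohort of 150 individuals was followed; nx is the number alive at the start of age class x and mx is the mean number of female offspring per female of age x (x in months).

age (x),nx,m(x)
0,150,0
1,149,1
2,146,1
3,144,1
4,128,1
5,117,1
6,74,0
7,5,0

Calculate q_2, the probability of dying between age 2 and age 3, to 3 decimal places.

0.014

lx = nx/n0 = nx/150: 1, 0.99333…, 0.97333…, 0.96, 0.85333…, 0.78, 0.49333…, 0.03333…
q_2 = (l_2 − l_3) / l_2 = (0.973333… − 0.96) / 0.973333…
     = 0.013333… / 0.973333… = 0.013699… → 0.014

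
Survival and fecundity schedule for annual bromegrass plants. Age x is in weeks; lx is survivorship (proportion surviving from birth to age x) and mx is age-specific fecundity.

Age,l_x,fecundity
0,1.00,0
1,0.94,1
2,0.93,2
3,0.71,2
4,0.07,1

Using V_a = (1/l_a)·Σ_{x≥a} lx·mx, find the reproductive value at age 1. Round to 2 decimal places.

4.56

lx·mx for x ≥ 1: 0.94, 1.86, 1.42, 0.07 → sum = 4.29
V_1 = 4.29 / l_1 = 4.29 / 0.94 = 4.56383… → 4.56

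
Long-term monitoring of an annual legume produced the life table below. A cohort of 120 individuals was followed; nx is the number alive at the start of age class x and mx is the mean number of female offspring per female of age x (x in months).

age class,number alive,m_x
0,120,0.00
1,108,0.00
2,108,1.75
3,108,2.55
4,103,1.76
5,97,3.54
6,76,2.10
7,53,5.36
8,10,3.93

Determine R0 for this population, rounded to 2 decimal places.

12.27

lx = nx/n0 = nx/120: 1, 0.9, 0.9, 0.9, 0.85833…, 0.80833…, 0.63333…, 0.44167…, 0.08333…
lx·mx by age: 0, 0, 1.575, 2.295, 1.510667…, 2.8615…, 1.33…, 2.367333…, 0.3275…
R0 = Σ lx·mx = 12.267… → 12.27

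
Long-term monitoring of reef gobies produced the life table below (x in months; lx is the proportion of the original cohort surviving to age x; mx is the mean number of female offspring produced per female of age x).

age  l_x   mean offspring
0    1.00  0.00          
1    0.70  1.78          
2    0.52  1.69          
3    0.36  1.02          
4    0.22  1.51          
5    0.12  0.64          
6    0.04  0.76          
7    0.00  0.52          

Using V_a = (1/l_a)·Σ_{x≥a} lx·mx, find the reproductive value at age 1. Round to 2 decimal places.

lx·mx for x ≥ 1: 1.246, 0.8788, 0.3672, 0.3322, 0.0768, 0.0304, 0 → sum = 2.9314
V_1 = 2.9314 / l_1 = 2.9314 / 0.7 = 4.187714… → 4.19

4.19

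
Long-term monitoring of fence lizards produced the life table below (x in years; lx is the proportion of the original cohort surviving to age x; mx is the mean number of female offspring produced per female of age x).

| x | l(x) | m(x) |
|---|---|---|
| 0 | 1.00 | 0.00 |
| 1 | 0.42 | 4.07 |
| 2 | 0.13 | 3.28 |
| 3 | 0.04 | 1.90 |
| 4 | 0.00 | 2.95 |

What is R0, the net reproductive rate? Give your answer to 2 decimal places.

2.21

lx·mx by age: 0, 1.7094, 0.4264, 0.076, 0
R0 = Σ lx·mx = 2.2118 → 2.21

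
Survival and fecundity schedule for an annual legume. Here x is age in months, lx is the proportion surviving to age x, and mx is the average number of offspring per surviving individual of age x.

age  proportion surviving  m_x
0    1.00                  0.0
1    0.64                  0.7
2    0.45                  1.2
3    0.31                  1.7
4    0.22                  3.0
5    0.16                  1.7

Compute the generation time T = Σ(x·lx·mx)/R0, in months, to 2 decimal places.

2.91

lx·mx: 0, 0.448, 0.54, 0.527, 0.66, 0.272 → R0 = 2.447
x·lx·mx: 0, 0.448, 1.08, 1.581, 2.64, 1.36 → Σ = 7.109
T = 7.109 / 2.447 = 2.90519… → 2.91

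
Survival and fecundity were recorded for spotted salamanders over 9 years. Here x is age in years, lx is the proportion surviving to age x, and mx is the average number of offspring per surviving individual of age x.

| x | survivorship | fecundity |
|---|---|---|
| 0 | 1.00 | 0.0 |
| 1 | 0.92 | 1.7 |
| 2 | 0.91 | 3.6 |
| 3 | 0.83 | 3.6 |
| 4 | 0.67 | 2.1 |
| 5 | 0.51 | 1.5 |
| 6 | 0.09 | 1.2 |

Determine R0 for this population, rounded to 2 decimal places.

10.11

lx·mx by age: 0, 1.564, 3.276, 2.988, 1.407, 0.765, 0.108
R0 = Σ lx·mx = 10.108 → 10.11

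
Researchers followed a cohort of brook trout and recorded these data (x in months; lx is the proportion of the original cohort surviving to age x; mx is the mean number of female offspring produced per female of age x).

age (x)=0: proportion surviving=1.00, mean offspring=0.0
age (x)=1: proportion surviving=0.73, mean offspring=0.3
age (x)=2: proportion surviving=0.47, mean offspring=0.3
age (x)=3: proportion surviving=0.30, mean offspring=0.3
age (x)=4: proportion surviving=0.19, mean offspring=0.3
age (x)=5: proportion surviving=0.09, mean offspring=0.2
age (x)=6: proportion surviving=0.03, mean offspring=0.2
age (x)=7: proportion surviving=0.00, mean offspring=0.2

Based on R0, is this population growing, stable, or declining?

R0 = Σ lx·mx = 0 + 0.219 + 0.141 + 0.09 + 0.057 + 0.018 + 0.006 + 0 = 0.531
R0 < 1, so the population is declining.

declining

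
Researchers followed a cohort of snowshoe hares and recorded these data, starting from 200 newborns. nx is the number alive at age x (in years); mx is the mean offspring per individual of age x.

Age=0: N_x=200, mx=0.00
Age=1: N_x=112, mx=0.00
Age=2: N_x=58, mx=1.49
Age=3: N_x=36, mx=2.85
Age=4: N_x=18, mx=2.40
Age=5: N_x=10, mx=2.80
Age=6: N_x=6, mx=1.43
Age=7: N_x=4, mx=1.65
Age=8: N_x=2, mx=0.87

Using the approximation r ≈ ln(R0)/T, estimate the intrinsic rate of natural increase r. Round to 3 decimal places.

0.100

lx = nx/n0 = nx/200: 1, 0.56, 0.29, 0.18, 0.09, 0.05, 0.03, 0.02, 0.01
R0 = Σ lx·mx = 0 + 0 + 0.4321 + 0.513 + 0.216 + 0.14 + 0.0429 + 0.033 + 0.0087 = 1.3857
Σ x·lx·mx = 4.5252; T = 4.5252/1.3857 = 3.26564…
r ≈ ln(R0)/T = ln(1.3857)/3.26564… = 0.09989… → 0.100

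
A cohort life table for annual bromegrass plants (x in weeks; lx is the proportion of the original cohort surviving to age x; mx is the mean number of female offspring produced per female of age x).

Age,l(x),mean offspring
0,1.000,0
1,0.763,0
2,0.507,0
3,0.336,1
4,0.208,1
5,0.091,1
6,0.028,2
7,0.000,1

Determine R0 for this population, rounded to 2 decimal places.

0.69

lx·mx by age: 0, 0, 0, 0.336, 0.208, 0.091, 0.056, 0
R0 = Σ lx·mx = 0.691 → 0.69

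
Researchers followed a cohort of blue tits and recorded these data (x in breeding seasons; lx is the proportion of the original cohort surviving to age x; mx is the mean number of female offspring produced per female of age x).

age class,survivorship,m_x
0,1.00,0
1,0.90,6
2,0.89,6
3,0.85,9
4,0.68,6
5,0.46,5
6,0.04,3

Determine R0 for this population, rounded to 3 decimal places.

lx·mx by age: 0, 5.4, 5.34, 7.65, 4.08, 2.3, 0.12
R0 = Σ lx·mx = 24.89 → 24.890

24.890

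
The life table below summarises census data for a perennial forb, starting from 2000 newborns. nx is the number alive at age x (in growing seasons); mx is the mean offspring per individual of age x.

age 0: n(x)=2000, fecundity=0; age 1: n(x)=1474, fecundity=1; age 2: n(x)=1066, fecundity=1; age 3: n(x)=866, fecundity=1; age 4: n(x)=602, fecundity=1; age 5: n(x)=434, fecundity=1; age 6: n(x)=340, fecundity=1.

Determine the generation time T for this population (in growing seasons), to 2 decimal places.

lx = nx/n0 = nx/2000: 1, 0.737, 0.533, 0.433, 0.301, 0.217, 0.17
lx·mx: 0, 0.737, 0.533, 0.433, 0.301, 0.217, 0.17 → R0 = 2.391
x·lx·mx: 0, 0.737, 1.066, 1.299, 1.204, 1.085, 1.02 → Σ = 6.411
T = 6.411 / 2.391 = 2.681305… → 2.68

2.68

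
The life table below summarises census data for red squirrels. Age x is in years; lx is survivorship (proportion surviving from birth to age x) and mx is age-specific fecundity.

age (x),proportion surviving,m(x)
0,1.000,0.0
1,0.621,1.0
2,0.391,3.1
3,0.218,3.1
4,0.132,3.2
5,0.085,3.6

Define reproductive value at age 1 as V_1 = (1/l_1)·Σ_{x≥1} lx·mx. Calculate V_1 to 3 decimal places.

lx·mx for x ≥ 1: 0.621, 1.2121, 0.6758, 0.4224, 0.306 → sum = 3.2373
V_1 = 3.2373 / l_1 = 3.2373 / 0.621 = 5.213043… → 5.213

5.213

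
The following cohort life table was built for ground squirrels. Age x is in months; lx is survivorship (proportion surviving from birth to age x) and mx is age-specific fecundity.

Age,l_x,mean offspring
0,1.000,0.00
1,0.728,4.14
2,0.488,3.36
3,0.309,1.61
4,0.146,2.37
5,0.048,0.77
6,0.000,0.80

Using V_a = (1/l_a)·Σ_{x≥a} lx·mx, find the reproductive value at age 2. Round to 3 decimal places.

lx·mx for x ≥ 2: 1.63968, 0.49749, 0.34602, 0.03696, 0 → sum = 2.52015
V_2 = 2.52015 / l_2 = 2.52015 / 0.488 = 5.164242… → 5.164

5.164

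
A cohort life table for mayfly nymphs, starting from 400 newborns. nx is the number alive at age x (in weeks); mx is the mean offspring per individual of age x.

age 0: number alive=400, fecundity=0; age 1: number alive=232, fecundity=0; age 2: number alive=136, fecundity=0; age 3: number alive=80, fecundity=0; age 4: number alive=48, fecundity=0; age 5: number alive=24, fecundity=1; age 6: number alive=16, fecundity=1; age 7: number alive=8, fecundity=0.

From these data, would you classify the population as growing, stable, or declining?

lx = nx/n0 = nx/400: 1, 0.58, 0.34, 0.2, 0.12, 0.06, 0.04, 0.02
R0 = Σ lx·mx = 0 + 0 + 0 + 0 + 0 + 0.06 + 0.04 + 0 = 0.1
R0 < 1, so the population is declining.

declining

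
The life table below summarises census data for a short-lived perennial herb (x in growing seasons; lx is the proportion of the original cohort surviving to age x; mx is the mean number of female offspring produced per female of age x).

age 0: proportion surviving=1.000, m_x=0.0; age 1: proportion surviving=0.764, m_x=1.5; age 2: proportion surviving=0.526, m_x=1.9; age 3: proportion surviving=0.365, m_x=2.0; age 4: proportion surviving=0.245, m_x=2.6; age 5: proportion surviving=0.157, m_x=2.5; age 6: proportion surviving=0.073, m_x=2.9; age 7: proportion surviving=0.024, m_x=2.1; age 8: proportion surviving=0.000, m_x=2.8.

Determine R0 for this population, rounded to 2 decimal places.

4.17

lx·mx by age: 0, 1.146, 0.9994, 0.73, 0.637, 0.3925, 0.2117, 0.0504, 0
R0 = Σ lx·mx = 4.167 → 4.17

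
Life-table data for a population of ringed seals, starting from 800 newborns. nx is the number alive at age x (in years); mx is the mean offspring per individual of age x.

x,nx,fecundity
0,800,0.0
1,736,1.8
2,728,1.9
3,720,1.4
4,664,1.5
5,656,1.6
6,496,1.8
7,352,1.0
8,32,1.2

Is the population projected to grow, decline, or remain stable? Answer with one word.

lx = nx/n0 = nx/800: 1, 0.92, 0.91, 0.9, 0.83, 0.82, 0.62, 0.44, 0.04
R0 = Σ lx·mx = 0 + 1.656 + 1.729 + 1.26 + 1.245 + 1.312 + 1.116 + 0.44 + 0.048 = 8.806
R0 > 1, so the population is growing.

growing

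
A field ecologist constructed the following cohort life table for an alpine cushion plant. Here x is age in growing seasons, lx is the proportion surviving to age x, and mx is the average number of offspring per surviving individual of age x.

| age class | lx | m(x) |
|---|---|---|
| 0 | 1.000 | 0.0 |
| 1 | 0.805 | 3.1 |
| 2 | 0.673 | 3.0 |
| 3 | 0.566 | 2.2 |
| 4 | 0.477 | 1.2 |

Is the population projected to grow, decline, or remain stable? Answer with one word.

growing

R0 = Σ lx·mx = 0 + 2.4955 + 2.019 + 1.2452 + 0.5724 = 6.3321
R0 > 1, so the population is growing.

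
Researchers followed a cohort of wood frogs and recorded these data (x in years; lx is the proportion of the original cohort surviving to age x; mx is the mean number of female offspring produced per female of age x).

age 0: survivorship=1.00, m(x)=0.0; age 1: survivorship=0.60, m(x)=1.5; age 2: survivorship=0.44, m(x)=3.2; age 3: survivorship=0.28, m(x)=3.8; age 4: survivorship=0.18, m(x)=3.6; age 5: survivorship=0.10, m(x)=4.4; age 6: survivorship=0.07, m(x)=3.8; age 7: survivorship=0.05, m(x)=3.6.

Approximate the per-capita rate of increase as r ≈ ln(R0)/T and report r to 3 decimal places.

R0 = Σ lx·mx = 0 + 0.9 + 1.408 + 1.064 + 0.648 + 0.44 + 0.266 + 0.18 = 4.906
Σ x·lx·mx = 14.556; T = 14.556/4.906 = 2.96698…
r ≈ ln(R0)/T = ln(4.906)/2.96698… = 0.53605… → 0.536

0.536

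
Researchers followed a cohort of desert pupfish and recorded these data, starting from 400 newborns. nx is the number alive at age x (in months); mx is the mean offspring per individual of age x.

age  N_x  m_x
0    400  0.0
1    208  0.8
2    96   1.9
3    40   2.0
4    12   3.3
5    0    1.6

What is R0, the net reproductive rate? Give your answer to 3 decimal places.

lx = nx/n0 = nx/400: 1, 0.52, 0.24, 0.1, 0.03, 0
lx·mx by age: 0, 0.416, 0.456, 0.2, 0.099, 0
R0 = Σ lx·mx = 1.171 → 1.171

1.171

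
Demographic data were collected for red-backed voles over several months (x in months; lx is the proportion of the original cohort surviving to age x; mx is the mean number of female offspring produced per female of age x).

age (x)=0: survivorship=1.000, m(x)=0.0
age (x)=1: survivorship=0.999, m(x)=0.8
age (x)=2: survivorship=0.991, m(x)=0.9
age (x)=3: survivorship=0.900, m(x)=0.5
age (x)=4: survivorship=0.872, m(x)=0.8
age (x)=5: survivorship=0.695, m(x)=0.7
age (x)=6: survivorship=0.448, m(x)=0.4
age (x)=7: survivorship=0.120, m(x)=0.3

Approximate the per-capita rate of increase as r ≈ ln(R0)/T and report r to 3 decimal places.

0.427

R0 = Σ lx·mx = 0 + 0.7992 + 0.8919 + 0.45 + 0.6976 + 0.4865 + 0.1792 + 0.036 = 3.5404
Σ x·lx·mx = 10.4831; T = 10.4831/3.5404 = 2.96099…
r ≈ ln(R0)/T = ln(3.5404)/2.96099… = 0.42696… → 0.427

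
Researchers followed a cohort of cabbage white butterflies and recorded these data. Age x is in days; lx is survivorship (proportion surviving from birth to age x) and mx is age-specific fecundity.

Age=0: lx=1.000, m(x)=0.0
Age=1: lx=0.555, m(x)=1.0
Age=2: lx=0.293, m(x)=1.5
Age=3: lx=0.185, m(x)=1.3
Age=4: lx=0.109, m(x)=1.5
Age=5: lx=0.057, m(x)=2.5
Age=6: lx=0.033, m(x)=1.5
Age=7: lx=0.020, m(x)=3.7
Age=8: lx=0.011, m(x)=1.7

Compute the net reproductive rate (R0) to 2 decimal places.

lx·mx by age: 0, 0.555, 0.4395, 0.2405, 0.1635, 0.1425, 0.0495, 0.074, 0.0187
R0 = Σ lx·mx = 1.6832 → 1.68

1.68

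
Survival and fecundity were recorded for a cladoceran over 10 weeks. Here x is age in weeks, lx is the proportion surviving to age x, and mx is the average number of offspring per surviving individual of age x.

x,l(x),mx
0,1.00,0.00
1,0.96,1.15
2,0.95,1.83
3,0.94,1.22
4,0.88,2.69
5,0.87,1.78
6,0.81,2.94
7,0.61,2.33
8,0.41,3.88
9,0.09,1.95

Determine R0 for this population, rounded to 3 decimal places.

13.474

lx·mx by age: 0, 1.104, 1.7385, 1.1468, 2.3672, 1.5486, 2.3814, 1.4213, 1.5908, 0.1755
R0 = Σ lx·mx = 13.4741 → 13.474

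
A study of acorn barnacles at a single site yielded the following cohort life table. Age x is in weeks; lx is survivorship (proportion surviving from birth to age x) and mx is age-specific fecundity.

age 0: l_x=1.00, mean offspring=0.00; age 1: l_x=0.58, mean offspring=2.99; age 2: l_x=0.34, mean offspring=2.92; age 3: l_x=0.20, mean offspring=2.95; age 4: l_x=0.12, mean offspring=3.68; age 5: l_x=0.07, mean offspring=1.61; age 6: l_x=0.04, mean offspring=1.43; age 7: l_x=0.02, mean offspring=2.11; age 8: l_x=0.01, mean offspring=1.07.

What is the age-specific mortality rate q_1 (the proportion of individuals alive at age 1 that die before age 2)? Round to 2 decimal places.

0.41

q_1 = (l_1 − l_2) / l_1 = (0.58 − 0.34) / 0.58
     = 0.24 / 0.58 = 0.413793… → 0.41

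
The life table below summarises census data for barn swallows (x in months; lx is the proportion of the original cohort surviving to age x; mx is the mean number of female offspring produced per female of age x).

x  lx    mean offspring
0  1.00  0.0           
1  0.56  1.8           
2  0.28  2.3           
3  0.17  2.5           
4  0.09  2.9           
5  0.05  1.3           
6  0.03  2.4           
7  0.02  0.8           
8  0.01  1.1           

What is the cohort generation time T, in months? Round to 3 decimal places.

2.227

lx·mx: 0, 1.008, 0.644, 0.425, 0.261, 0.065, 0.072, 0.016, 0.011 → R0 = 2.502
x·lx·mx: 0, 1.008, 1.288, 1.275, 1.044, 0.325, 0.432, 0.112, 0.088 → Σ = 5.572
T = 5.572 / 2.502 = 2.227018… → 2.227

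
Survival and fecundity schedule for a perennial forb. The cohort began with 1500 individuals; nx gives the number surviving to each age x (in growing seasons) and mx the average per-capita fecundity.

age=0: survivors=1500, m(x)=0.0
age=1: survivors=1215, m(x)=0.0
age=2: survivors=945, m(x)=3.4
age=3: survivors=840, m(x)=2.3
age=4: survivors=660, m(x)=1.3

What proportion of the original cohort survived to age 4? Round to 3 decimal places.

l_4 = n_4/n_0 = 660/1500 = 0.44 → 0.440

0.440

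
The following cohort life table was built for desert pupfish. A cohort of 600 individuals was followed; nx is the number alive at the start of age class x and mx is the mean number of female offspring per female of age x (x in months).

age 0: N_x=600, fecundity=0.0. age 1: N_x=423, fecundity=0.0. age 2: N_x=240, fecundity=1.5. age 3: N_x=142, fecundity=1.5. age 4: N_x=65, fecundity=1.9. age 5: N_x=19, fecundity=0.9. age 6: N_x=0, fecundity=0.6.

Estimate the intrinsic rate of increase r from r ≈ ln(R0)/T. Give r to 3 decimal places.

lx = nx/n0 = nx/600: 1, 0.705, 0.4, 0.23667…, 0.10833…, 0.03167…, 0
R0 = Σ lx·mx = 0 + 0 + 0.6 + 0.355… + 0.20583… + 0.0285… + 0 = 1.189333…
Σ x·lx·mx = 3.230833…; T = 3.230833…/1.189333… = 2.71651…
r ≈ ln(R0)/T = ln(1.189333…)/2.71651… = 0.06383… → 0.064

0.064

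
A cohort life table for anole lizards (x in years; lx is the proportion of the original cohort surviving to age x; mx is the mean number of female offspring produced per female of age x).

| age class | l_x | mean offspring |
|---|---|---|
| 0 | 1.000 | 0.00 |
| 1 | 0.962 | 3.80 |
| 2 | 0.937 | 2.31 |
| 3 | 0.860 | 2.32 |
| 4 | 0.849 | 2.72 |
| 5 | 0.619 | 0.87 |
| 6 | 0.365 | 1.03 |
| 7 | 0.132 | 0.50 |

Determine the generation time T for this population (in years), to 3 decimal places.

2.577

lx·mx: 0, 3.6556, 2.16447, 1.9952, 2.30928, 0.53853, 0.37595, 0.066 → R0 = 11.10503
x·lx·mx: 0, 3.6556, 4.32894, 5.9856, 9.23712, 2.69265, 2.2557, 0.462 → Σ = 28.61761
T = 28.61761 / 11.10503 = 2.576995… → 2.577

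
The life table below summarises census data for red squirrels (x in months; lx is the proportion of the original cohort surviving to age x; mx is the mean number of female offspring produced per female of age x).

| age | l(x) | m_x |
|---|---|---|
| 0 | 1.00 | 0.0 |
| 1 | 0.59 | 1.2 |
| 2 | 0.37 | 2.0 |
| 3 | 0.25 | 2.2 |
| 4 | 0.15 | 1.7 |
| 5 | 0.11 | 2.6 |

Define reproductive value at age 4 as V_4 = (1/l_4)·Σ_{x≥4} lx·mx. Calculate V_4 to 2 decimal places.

lx·mx for x ≥ 4: 0.255, 0.286 → sum = 0.541
V_4 = 0.541 / l_4 = 0.541 / 0.15 = 3.606667… → 3.61

3.61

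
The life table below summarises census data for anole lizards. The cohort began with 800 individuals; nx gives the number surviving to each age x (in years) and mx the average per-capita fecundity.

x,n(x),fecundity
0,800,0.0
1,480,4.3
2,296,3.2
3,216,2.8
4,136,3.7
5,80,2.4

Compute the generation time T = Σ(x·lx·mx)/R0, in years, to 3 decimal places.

lx = nx/n0 = nx/800: 1, 0.6, 0.37, 0.27, 0.17, 0.1
lx·mx: 0, 2.58, 1.184, 0.756, 0.629, 0.24 → R0 = 5.389
x·lx·mx: 0, 2.58, 2.368, 2.268, 2.516, 1.2 → Σ = 10.932
T = 10.932 / 5.389 = 2.028577… → 2.029

2.029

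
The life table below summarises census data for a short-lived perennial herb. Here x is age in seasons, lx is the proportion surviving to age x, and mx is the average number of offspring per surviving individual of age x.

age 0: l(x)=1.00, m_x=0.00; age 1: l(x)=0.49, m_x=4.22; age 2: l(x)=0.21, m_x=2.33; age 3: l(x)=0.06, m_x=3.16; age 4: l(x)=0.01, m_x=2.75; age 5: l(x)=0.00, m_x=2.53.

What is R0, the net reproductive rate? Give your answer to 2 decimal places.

2.77

lx·mx by age: 0, 2.0678, 0.4893, 0.1896, 0.0275, 0
R0 = Σ lx·mx = 2.7742 → 2.77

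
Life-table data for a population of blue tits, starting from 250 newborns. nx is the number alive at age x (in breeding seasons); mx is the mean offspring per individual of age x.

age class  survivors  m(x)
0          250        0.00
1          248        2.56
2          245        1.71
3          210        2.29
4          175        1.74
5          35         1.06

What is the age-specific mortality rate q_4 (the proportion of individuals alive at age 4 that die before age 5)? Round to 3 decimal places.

lx = nx/n0 = nx/250: 1, 0.992, 0.98, 0.84, 0.7, 0.14
q_4 = (l_4 − l_5) / l_4 = (0.7 − 0.14) / 0.7
     = 0.56 / 0.7 = 0.8 → 0.800

0.800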